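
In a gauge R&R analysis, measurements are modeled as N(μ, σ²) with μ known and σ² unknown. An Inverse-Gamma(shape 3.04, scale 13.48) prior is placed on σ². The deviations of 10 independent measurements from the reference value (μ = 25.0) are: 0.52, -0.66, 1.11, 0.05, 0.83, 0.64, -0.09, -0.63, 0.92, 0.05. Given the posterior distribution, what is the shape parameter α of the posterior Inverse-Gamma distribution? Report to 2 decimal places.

8.04

With known mean μ and an Inverse-Gamma(α, β) prior on σ², the Normal likelihood is conjugate: posterior is Inv-Gamma(α + n/2, β + Σ(xᵢ−μ)²/2).
Σ(xᵢ−μ)² = (0.52)² + (-0.66)² + (1.11)² + (0.05)² + (0.83)² + (0.64)² + (-0.09)² + (-0.63)² + (0.92)² + (0.05)² = 4.2930.
Posterior: Inv-Gamma(3.04 + 10/2, 13.48 + 4.2930/2) = Inv-Gamma(8.04, 15.62650).
Posterior α = 8.04.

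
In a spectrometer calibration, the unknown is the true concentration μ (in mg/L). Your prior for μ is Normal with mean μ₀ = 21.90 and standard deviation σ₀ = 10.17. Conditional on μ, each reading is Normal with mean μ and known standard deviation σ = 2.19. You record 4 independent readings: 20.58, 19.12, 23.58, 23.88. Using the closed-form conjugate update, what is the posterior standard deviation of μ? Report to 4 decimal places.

1.0887

For Normal data with known variance σ², a Normal(μ₀, σ₀²) prior on μ is conjugate. Posterior precision = 1/σ₀² + n/σ²; posterior mean is the precision-weighted average of μ₀ and x̄.
σ₀² = 10.17² = 103.4289, σ² = 2.19² = 4.7961; σ² + n·σ₀² = 4.7961 + 4·103.4289 = 418.5117.
Posterior precision = 1/σ₀² + n/σ² = 1/103.4289 + 4/4.7961 = (σ² + n·σ₀²)/(σ₀²σ²) = 418.5117/(103.4289·4.7961); posterior variance σₙ² = σ₀²σ²/(σ² + n·σ₀²) = 103.4289·4.7961/418.5117 = 1.185284.
Posterior SD = √σₙ² = √(103.4289·4.7961/418.5117) = 1.0887.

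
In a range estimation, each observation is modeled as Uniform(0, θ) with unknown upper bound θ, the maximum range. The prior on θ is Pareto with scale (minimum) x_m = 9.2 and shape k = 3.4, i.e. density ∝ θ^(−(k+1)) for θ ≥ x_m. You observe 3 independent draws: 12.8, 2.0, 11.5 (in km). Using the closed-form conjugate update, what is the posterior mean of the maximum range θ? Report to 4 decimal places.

15.1704

A Pareto(scale x_m, shape k) prior on the upper bound θ of Uniform(0, θ) is conjugate: posterior is Pareto(max(x_m, max xᵢ), k + n).
Sample maximum = 12.8; prior scale x_m = 9.2 → posterior scale = max = 12.8.
Posterior shape = 3.4 + 3 = 6.4.
E[θ|data] = k·x_m/(k−1) = 6.4·12.8/5.4 = 15.1704.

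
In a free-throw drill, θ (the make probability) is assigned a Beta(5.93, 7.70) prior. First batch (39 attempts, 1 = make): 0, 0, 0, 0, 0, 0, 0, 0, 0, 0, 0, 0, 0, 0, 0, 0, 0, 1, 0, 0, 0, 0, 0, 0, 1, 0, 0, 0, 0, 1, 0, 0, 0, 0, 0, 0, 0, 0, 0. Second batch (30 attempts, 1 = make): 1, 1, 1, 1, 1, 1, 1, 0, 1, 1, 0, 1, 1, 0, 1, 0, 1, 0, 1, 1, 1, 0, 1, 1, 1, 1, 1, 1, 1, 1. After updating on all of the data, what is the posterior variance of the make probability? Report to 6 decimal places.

0.002866

The Beta prior is conjugate to a Binomial/Bernoulli likelihood; the update adds successes to α and failures to β.
After batch 1: Beta(5.93+3, 7.70+36) = Beta(8.93, 43.70).
After batch 2: Beta(8.93+24, 43.70+6) = Beta(32.93, 49.70).
Var = αβ/((α+β)²(α+β+1)) = 32.93·49.70/(82.63²·83.63) = 0.002866.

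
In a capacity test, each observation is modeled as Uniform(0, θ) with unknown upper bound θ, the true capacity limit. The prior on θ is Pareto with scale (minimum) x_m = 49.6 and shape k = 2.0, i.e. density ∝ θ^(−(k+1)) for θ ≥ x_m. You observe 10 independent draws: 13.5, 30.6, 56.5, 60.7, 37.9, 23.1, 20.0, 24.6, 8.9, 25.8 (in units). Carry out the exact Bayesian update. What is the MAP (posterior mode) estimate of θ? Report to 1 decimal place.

A Pareto(scale x_m, shape k) prior on the upper bound θ of Uniform(0, θ) is conjugate: posterior is Pareto(max(x_m, max xᵢ), k + n).
Sample maximum = 60.7; prior scale x_m = 49.6 → posterior scale = max = 60.7.
Posterior shape = 2.0 + 10 = 12.0.
The Pareto density is decreasing on [x_m, ∞), so the mode is x_m = 60.7.

60.7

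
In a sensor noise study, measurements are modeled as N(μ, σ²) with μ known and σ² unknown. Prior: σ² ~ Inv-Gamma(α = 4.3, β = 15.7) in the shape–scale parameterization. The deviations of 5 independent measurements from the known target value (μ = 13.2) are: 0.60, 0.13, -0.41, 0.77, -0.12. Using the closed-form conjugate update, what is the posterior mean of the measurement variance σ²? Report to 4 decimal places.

With known mean μ and an Inverse-Gamma(α, β) prior on σ², the Normal likelihood is conjugate: posterior is Inv-Gamma(α + n/2, β + Σ(xᵢ−μ)²/2).
Σ(xᵢ−μ)² = (0.60)² + (0.13)² + (-0.41)² + (0.77)² + (-0.12)² = 1.1523.
Posterior: Inv-Gamma(4.3 + 5/2, 15.7 + 1.1523/2) = Inv-Gamma(6.80, 16.27615).
E[σ²|data] = β/(α−1) = 16.27615/5.80 = 2.8062.

2.8062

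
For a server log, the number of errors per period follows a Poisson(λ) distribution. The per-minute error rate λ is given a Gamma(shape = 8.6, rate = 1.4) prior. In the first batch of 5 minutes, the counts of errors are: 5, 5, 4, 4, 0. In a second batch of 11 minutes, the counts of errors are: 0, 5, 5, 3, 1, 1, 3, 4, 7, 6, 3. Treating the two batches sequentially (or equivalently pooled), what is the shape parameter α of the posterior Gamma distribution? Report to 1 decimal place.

64.6

With a Gamma(shape α, rate β) prior, the Poisson likelihood is conjugate: the posterior is Gamma(α + ΣXᵢ, β + n).
Batch 1: sum of counts S = 18 over n = 5 minutes.
After batch 1: Gamma(α+S, β+n) = Gamma(8.6+18, 1.4+5) = Gamma(26.6, 6.4).
Batch 2: sum of counts S = 38 over n = 11 minutes.
After batch 2: Gamma(α+S, β+n) = Gamma(26.6+38, 6.4+11) = Gamma(64.6, 17.4).
Posterior α = 64.6.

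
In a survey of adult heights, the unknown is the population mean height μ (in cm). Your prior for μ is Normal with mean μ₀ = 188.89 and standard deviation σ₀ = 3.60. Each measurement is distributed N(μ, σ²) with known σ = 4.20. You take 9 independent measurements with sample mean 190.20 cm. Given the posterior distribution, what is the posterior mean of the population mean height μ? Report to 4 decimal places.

190.0279

For Normal data with known variance σ², a Normal(μ₀, σ₀²) prior on μ is conjugate. Posterior precision = 1/σ₀² + n/σ²; posterior mean is the precision-weighted average of μ₀ and x̄.
n·x̄ = 9·190.20 = 1711.8.
σ₀² = 3.60² = 12.96, σ² = 4.20² = 17.64; σ² + n·σ₀² = 17.64 + 9·12.96 = 134.28.
Posterior mean = (μ₀/σ₀² + n·x̄/σ²)/(1/σ₀² + n/σ²) = (σ²·μ₀ + σ₀²·n·x̄)/(σ² + n·σ₀²) = (17.64·188.89 + 12.96·1711.8)/134.28 = 25516.9476/134.28 = 190.0279.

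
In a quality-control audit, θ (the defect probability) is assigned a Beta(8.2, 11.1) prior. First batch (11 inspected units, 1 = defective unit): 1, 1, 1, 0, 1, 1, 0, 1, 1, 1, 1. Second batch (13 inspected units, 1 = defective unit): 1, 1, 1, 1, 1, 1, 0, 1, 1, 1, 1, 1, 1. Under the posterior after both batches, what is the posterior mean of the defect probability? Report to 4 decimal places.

The Beta prior is conjugate to a Binomial/Bernoulli likelihood; the update adds successes to α and failures to β.
After batch 1: Beta(8.2+9, 11.1+2) = Beta(17.2, 13.1).
After batch 2: Beta(17.2+12, 13.1+1) = Beta(29.2, 14.1).
Posterior mean = α/(α+β) = 29.2/43.3 = 0.6744.

0.6744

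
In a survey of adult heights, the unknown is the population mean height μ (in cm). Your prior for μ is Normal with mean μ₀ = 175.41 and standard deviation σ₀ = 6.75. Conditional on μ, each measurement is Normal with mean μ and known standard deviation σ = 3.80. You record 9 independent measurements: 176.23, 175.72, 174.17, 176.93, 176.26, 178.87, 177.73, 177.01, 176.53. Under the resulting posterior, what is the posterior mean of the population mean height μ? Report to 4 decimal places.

For Normal data with known variance σ², a Normal(μ₀, σ₀²) prior on μ is conjugate. Posterior precision = 1/σ₀² + n/σ²; posterior mean is the precision-weighted average of μ₀ and x̄.
Σxᵢ = 176.23 + 175.72 + 174.17 + 176.93 + 176.26 + 178.87 + 177.73 + 177.01 + 176.53 = 1589.45, so n·x̄ = 1589.45.
σ₀² = 6.75² = 45.5625, σ² = 3.80² = 14.44; σ² + n·σ₀² = 14.44 + 9·45.5625 = 424.5025.
Posterior mean = (μ₀/σ₀² + n·x̄/σ²)/(1/σ₀² + n/σ²) = (σ²·μ₀ + σ₀²·n·x̄)/(σ² + n·σ₀²) = (14.44·175.41 + 45.5625·1589.45)/424.5025 = 74952.236025/424.5025 = 176.5649.

176.5649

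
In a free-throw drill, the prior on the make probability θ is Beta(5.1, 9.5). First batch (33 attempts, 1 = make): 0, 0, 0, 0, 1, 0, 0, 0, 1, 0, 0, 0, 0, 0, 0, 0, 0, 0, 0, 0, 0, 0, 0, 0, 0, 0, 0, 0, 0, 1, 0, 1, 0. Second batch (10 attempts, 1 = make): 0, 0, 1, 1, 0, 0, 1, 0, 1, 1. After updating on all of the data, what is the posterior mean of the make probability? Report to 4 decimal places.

The Beta prior is conjugate to a Binomial/Bernoulli likelihood; the update adds successes to α and failures to β.
After batch 1: Beta(5.1+4, 9.5+29) = Beta(9.1, 38.5).
After batch 2: Beta(9.1+5, 38.5+5) = Beta(14.1, 43.5).
Posterior mean = α/(α+β) = 14.1/57.6 = 0.2448.

0.2448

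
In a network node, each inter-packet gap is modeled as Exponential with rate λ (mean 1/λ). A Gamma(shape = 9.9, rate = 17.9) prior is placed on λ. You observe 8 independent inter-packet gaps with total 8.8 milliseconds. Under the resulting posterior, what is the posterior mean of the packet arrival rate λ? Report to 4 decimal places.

With a Gamma(shape α, rate β) prior on the exponential rate λ, the posterior after n observations with total T = Σxᵢ is Gamma(α+n, β+T).
Posterior: Gamma(9.9+8, 17.9+8.8) = Gamma(17.9, 26.7).
Posterior mean of λ = α/β = 17.9/26.7 = 0.6704.

0.6704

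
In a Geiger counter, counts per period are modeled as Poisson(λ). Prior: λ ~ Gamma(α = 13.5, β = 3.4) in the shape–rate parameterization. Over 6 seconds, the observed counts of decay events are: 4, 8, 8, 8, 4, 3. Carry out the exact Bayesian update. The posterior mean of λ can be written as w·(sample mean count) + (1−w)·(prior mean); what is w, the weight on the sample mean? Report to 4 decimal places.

0.6383

With a Gamma(shape α, rate β) prior, the Poisson likelihood is conjugate: the posterior is Gamma(α + ΣXᵢ, β + n).
Posterior mean = (α₀+S)/(β₀+n) = [n/(β₀+n)]·(S/n) + [β₀/(β₀+n)]·(α₀/β₀), so only n and β₀ enter the weight.
Weight on data w = n/(β₀+n) = 6/(3.4+6) = 6/9.4 = 0.6383.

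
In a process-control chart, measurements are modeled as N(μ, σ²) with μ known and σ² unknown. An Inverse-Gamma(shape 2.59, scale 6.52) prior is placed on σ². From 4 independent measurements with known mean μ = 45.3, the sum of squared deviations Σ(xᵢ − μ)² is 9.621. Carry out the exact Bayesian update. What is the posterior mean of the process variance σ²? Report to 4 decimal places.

3.1561

With known mean μ and an Inverse-Gamma(α, β) prior on σ², the Normal likelihood is conjugate: posterior is Inv-Gamma(α + n/2, β + Σ(xᵢ−μ)²/2).
Posterior: Inv-Gamma(2.59 + 4/2, 6.52 + 9.621/2) = Inv-Gamma(4.59, 11.3305).
E[σ²|data] = β/(α−1) = 11.3305/3.59 = 3.1561.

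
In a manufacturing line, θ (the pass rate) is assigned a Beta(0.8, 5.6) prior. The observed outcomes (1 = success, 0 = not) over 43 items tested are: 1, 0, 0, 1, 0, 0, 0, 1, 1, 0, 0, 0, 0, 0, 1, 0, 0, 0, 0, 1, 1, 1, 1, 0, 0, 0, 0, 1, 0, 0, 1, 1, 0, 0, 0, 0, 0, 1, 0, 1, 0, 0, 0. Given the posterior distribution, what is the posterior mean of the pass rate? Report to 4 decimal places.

0.2996

The Beta prior is conjugate to a Binomial/Bernoulli likelihood; the update adds successes to α and failures to β.
Posterior: Beta(α+k, β+n−k) = Beta(0.8+14, 5.6+29) = Beta(14.8, 34.6).
Posterior mean = α/(α+β) = 14.8/49.4 = 0.2996.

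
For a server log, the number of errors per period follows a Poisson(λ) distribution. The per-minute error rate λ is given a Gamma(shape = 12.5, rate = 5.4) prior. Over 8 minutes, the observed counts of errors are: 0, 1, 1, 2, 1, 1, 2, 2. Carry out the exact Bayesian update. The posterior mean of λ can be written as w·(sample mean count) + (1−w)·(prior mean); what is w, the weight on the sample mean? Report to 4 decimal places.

With a Gamma(shape α, rate β) prior, the Poisson likelihood is conjugate: the posterior is Gamma(α + ΣXᵢ, β + n).
Posterior mean = (α₀+S)/(β₀+n) = [n/(β₀+n)]·(S/n) + [β₀/(β₀+n)]·(α₀/β₀), so only n and β₀ enter the weight.
Weight on data w = n/(β₀+n) = 8/(5.4+8) = 8/13.4 = 0.5970.

0.5970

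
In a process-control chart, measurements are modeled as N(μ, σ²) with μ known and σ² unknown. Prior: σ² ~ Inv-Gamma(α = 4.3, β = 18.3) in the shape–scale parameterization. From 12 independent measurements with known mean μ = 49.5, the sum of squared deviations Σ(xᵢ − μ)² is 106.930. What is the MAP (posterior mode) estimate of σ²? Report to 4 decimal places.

6.3509

With known mean μ and an Inverse-Gamma(α, β) prior on σ², the Normal likelihood is conjugate: posterior is Inv-Gamma(α + n/2, β + Σ(xᵢ−μ)²/2).
Posterior: Inv-Gamma(4.3 + 12/2, 18.3 + 106.930/2) = Inv-Gamma(10.30, 71.7650).
Mode = β/(α+1) = 71.7650/11.30 = 6.3509.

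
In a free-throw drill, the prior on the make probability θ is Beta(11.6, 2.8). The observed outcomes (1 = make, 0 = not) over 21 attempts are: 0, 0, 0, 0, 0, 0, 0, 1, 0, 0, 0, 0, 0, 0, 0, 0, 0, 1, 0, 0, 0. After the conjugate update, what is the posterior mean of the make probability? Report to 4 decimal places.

0.3842

The Beta prior is conjugate to a Binomial/Bernoulli likelihood; the update adds successes to α and failures to β.
Posterior: Beta(α+k, β+n−k) = Beta(11.6+2, 2.8+19) = Beta(13.6, 21.8).
Posterior mean = α/(α+β) = 13.6/35.4 = 0.3842.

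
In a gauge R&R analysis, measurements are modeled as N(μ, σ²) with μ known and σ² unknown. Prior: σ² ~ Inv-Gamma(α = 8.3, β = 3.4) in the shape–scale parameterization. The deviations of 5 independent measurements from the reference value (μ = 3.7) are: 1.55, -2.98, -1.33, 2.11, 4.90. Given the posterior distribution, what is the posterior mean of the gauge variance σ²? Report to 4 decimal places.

With known mean μ and an Inverse-Gamma(α, β) prior on σ², the Normal likelihood is conjugate: posterior is Inv-Gamma(α + n/2, β + Σ(xᵢ−μ)²/2).
Σ(xᵢ−μ)² = (1.55)² + (-2.98)² + (-1.33)² + (2.11)² + (4.90)² = 41.5139.
Posterior: Inv-Gamma(8.3 + 5/2, 3.4 + 41.5139/2) = Inv-Gamma(10.80, 24.15695).
E[σ²|data] = β/(α−1) = 24.15695/9.80 = 2.4650.

2.4650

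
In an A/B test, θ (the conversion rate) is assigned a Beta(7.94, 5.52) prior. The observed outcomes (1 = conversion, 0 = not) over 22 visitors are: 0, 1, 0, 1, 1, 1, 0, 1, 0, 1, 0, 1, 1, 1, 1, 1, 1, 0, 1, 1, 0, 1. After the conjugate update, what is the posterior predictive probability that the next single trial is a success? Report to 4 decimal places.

0.6469

The Beta prior is conjugate to a Binomial/Bernoulli likelihood; the update adds successes to α and failures to β.
Posterior: Beta(α+k, β+n−k) = Beta(7.94+15, 5.52+7) = Beta(22.94, 12.52).
For a single future Bernoulli trial, P(success | data) = α/(α+β) = 0.6469.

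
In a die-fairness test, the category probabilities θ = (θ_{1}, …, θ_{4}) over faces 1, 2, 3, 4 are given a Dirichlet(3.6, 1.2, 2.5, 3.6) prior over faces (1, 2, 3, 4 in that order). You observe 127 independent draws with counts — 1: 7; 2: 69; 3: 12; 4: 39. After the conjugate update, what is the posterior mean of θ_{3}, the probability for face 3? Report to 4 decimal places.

The Dirichlet prior is conjugate to the Multinomial likelihood: each posterior αⱼ = prior αⱼ + observed count nⱼ.
Posterior concentration: (10.6, 70.2, 14.5, 42.6), total = 137.9.
E[θ_{3}|data] = α_{3}/Σα = 14.5/137.9 = 0.1051.

0.1051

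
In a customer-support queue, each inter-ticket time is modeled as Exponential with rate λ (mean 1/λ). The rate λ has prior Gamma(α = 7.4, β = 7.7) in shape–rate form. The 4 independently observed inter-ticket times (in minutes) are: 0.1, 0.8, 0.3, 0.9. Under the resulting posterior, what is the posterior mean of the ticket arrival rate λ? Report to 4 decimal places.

1.1633

With a Gamma(shape α, rate β) prior on the exponential rate λ, the posterior after n observations with total T = Σxᵢ is Gamma(α+n, β+T).
Sum of observations T = 2.1 minutes; n = 4.
Posterior: Gamma(7.4+4, 7.7+2.1) = Gamma(11.4, 9.8).
Posterior mean of λ = α/β = 11.4/9.8 = 1.1633.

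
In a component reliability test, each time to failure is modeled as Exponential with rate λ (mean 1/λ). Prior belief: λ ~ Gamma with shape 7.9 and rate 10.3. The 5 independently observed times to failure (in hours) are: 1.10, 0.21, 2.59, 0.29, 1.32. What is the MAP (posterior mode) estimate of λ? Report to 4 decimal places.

With a Gamma(shape α, rate β) prior on the exponential rate λ, the posterior after n observations with total T = Σxᵢ is Gamma(α+n, β+T).
Sum of observations T = 5.51 hours; n = 5.
Posterior: Gamma(7.9+5, 10.3+5.51) = Gamma(12.9, 15.81).
Mode = (α−1)/β = 0.7527.

0.7527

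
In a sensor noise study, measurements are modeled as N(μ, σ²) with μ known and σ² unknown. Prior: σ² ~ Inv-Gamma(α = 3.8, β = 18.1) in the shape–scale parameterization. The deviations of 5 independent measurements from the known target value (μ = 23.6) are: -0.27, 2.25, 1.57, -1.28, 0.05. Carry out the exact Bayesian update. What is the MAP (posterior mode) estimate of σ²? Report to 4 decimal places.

3.1124

With known mean μ and an Inverse-Gamma(α, β) prior on σ², the Normal likelihood is conjugate: posterior is Inv-Gamma(α + n/2, β + Σ(xᵢ−μ)²/2).
Σ(xᵢ−μ)² = (-0.27)² + (2.25)² + (1.57)² + (-1.28)² + (0.05)² = 9.2412.
Posterior: Inv-Gamma(3.8 + 5/2, 18.1 + 9.2412/2) = Inv-Gamma(6.30, 22.72060).
Mode = β/(α+1) = 22.72060/7.30 = 3.1124.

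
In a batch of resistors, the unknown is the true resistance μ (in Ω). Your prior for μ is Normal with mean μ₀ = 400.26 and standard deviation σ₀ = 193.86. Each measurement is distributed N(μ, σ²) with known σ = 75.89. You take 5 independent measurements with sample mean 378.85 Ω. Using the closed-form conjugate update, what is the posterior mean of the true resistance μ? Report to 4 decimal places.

For Normal data with known variance σ², a Normal(μ₀, σ₀²) prior on μ is conjugate. Posterior precision = 1/σ₀² + n/σ²; posterior mean is the precision-weighted average of μ₀ and x̄.
n·x̄ = 5·378.85 = 1894.25.
σ₀² = 193.86² = 37581.6996, σ² = 75.89² = 5759.2921; σ² + n·σ₀² = 5759.2921 + 5·37581.6996 = 193667.7901.
Posterior mean = (μ₀/σ₀² + n·x̄/σ²)/(1/σ₀² + n/σ²) = (σ²·μ₀ + σ₀²·n·x̄)/(σ² + n·σ₀²) = (5759.2921·400.26 + 37581.6996·1894.25)/193667.7901 = 73494348.723246/193667.7901 = 379.4867.

379.4867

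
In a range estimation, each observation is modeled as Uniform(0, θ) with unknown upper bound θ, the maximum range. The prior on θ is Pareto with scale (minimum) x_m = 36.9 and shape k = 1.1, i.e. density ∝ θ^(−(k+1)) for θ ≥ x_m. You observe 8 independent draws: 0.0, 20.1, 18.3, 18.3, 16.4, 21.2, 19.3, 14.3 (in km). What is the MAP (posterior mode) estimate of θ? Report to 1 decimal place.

A Pareto(scale x_m, shape k) prior on the upper bound θ of Uniform(0, θ) is conjugate: posterior is Pareto(max(x_m, max xᵢ), k + n).
Sample maximum = 21.2; prior scale x_m = 36.9 → posterior scale = max = 36.9.
Posterior shape = 1.1 + 8 = 9.1.
The Pareto density is decreasing on [x_m, ∞), so the mode is x_m = 36.9.

36.9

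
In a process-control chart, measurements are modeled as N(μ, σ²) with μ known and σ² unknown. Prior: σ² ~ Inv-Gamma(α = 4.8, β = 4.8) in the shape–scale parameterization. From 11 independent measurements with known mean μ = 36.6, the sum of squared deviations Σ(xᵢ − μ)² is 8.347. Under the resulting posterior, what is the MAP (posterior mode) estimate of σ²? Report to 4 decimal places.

With known mean μ and an Inverse-Gamma(α, β) prior on σ², the Normal likelihood is conjugate: posterior is Inv-Gamma(α + n/2, β + Σ(xᵢ−μ)²/2).
Posterior: Inv-Gamma(4.8 + 11/2, 4.8 + 8.347/2) = Inv-Gamma(10.30, 8.9735).
Mode = β/(α+1) = 8.9735/11.30 = 0.7941.

0.7941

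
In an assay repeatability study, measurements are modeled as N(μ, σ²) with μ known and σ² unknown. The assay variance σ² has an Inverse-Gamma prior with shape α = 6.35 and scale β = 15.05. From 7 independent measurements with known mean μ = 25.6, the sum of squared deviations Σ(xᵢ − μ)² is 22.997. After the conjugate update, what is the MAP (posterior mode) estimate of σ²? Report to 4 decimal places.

2.4469

With known mean μ and an Inverse-Gamma(α, β) prior on σ², the Normal likelihood is conjugate: posterior is Inv-Gamma(α + n/2, β + Σ(xᵢ−μ)²/2).
Posterior: Inv-Gamma(6.35 + 7/2, 15.05 + 22.997/2) = Inv-Gamma(9.85, 26.5485).
Mode = β/(α+1) = 26.5485/10.85 = 2.4469.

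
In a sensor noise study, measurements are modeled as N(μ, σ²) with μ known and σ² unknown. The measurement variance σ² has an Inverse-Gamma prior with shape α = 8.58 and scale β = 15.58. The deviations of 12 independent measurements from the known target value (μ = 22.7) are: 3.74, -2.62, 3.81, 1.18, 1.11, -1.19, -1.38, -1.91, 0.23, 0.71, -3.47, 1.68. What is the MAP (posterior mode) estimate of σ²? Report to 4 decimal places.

2.9378

With known mean μ and an Inverse-Gamma(α, β) prior on σ², the Normal likelihood is conjugate: posterior is Inv-Gamma(α + n/2, β + Σ(xᵢ−μ)²/2).
Σ(xᵢ−μ)² = (3.74)² + (-2.62)² + (3.81)² + (1.18)² + (1.11)² + (-1.19)² + (-1.38)² + (-1.91)² + (0.23)² + (0.71)² + (-3.47)² + (1.68)² = 60.3815.
Posterior: Inv-Gamma(8.58 + 12/2, 15.58 + 60.3815/2) = Inv-Gamma(14.58, 45.77075).
Mode = β/(α+1) = 45.77075/15.58 = 2.9378.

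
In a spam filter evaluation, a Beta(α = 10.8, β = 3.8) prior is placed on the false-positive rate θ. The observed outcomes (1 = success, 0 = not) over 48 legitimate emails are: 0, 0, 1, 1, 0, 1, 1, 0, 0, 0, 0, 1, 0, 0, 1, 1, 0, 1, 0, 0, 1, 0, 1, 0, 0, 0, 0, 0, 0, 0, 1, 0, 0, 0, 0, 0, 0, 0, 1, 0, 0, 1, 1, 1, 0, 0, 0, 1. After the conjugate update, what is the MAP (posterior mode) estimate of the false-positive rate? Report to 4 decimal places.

The Beta prior is conjugate to a Binomial/Bernoulli likelihood; the update adds successes to α and failures to β.
Posterior: Beta(α+k, β+n−k) = Beta(10.8+16, 3.8+32) = Beta(26.8, 35.8).
Mode of Beta(a,b) for a,b>1 is (a−1)/(a+b−2) = 25.8/60.6 = 0.4257.

0.4257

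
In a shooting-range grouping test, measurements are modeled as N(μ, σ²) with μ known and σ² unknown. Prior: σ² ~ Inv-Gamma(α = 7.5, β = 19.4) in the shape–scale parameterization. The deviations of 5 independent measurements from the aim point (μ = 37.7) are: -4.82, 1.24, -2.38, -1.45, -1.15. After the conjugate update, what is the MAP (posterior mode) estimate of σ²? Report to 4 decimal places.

With known mean μ and an Inverse-Gamma(α, β) prior on σ², the Normal likelihood is conjugate: posterior is Inv-Gamma(α + n/2, β + Σ(xᵢ−μ)²/2).
Σ(xᵢ−μ)² = (-4.82)² + (1.24)² + (-2.38)² + (-1.45)² + (-1.15)² = 33.8594.
Posterior: Inv-Gamma(7.5 + 5/2, 19.4 + 33.8594/2) = Inv-Gamma(10.00, 36.32970).
Mode = β/(α+1) = 36.32970/11.00 = 3.3027.

3.3027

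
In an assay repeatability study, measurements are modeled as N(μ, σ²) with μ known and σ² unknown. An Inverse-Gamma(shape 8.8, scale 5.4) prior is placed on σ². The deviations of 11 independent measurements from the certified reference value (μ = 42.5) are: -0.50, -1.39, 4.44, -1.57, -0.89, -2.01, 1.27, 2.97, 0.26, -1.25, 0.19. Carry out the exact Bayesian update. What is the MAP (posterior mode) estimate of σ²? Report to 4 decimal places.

1.7024

With known mean μ and an Inverse-Gamma(α, β) prior on σ², the Normal likelihood is conjugate: posterior is Inv-Gamma(α + n/2, β + Σ(xᵢ−μ)²/2).
Σ(xᵢ−μ)² = (-0.50)² + (-1.39)² + (4.44)² + (-1.57)² + (-0.89)² + (-2.01)² + (1.27)² + (2.97)² + (0.26)² + (-1.25)² + (0.19)² = 41.2928.
Posterior: Inv-Gamma(8.8 + 11/2, 5.4 + 41.2928/2) = Inv-Gamma(14.30, 26.04640).
Mode = β/(α+1) = 26.04640/15.30 = 1.7024.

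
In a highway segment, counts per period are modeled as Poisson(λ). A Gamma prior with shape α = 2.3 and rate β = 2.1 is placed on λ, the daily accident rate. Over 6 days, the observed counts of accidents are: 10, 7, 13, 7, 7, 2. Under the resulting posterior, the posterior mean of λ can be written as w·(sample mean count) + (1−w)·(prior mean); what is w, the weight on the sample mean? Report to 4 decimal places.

With a Gamma(shape α, rate β) prior, the Poisson likelihood is conjugate: the posterior is Gamma(α + ΣXᵢ, β + n).
Posterior mean = (α₀+S)/(β₀+n) = [n/(β₀+n)]·(S/n) + [β₀/(β₀+n)]·(α₀/β₀), so only n and β₀ enter the weight.
Weight on data w = n/(β₀+n) = 6/(2.1+6) = 6/8.1 = 0.7407.

0.7407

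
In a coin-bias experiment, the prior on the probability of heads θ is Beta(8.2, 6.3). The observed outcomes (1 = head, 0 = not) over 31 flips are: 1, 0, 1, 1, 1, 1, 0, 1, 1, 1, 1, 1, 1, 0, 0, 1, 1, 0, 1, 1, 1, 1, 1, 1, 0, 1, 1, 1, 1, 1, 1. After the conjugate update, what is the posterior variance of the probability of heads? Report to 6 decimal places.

The Beta prior is conjugate to a Binomial/Bernoulli likelihood; the update adds successes to α and failures to β.
Posterior: Beta(α+k, β+n−k) = Beta(8.2+25, 6.3+6) = Beta(33.2, 12.3).
Var = αβ/((α+β)²(α+β+1)) = 33.2·12.3/(45.5²·46.5) = 0.004242.

0.004242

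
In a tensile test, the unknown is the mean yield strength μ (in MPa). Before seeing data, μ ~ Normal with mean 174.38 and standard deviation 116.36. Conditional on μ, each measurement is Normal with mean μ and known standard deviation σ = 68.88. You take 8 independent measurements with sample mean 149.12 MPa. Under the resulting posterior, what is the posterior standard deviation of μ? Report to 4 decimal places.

23.8363

For Normal data with known variance σ², a Normal(μ₀, σ₀²) prior on μ is conjugate. Posterior precision = 1/σ₀² + n/σ²; posterior mean is the precision-weighted average of μ₀ and x̄.
σ₀² = 116.36² = 13539.6496, σ² = 68.88² = 4744.4544; σ² + n·σ₀² = 4744.4544 + 8·13539.6496 = 113061.6512.
Posterior precision = 1/σ₀² + n/σ² = 1/13539.6496 + 8/4744.4544 = (σ² + n·σ₀²)/(σ₀²σ²) = 113061.6512/(13539.6496·4744.4544); posterior variance σₙ² = σ₀²σ²/(σ² + n·σ₀²) = 13539.6496·4744.4544/113061.6512 = 568.170104.
Posterior SD = √σₙ² = √(13539.6496·4744.4544/113061.6512) = 23.8363.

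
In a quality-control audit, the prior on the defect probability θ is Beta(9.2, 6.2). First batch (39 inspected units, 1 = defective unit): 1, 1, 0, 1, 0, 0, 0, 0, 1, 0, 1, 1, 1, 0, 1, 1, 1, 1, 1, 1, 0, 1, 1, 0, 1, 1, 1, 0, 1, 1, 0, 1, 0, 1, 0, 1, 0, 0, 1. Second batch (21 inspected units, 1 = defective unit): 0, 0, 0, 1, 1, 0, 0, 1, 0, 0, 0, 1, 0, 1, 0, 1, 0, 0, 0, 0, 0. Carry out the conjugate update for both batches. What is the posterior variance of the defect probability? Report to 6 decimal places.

The Beta prior is conjugate to a Binomial/Bernoulli likelihood; the update adds successes to α and failures to β.
After batch 1: Beta(9.2+24, 6.2+15) = Beta(33.2, 21.2).
After batch 2: Beta(33.2+6, 21.2+15) = Beta(39.2, 36.2).
Var = αβ/((α+β)²(α+β+1)) = 39.2·36.2/(75.4²·76.4) = 0.003267.

0.003267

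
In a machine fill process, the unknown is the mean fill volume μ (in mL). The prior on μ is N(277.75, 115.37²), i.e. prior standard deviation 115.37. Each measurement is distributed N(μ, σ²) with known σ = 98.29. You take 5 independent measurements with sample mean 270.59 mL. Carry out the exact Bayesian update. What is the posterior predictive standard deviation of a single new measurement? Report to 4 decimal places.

For Normal data with known variance σ², a Normal(μ₀, σ₀²) prior on μ is conjugate. Posterior precision = 1/σ₀² + n/σ²; posterior mean is the precision-weighted average of μ₀ and x̄.
σ₀² = 115.37² = 13310.2369, σ² = 98.29² = 9660.9241; σ² + n·σ₀² = 9660.9241 + 5·13310.2369 = 76212.1086.
Posterior precision = 1/σ₀² + n/σ² = 1/13310.2369 + 5/9660.9241 = (σ² + n·σ₀²)/(σ₀²σ²) = 76212.1086/(13310.2369·9660.9241); posterior variance σₙ² = σ₀²σ²/(σ² + n·σ₀²) = 13310.2369·9660.9241/76212.1086 = 1687.254044.
Predictive variance for one new observation = σₙ² + σ² = 13310.2369·9660.9241/76212.1086 + 9660.9241 = σ²·(σ₀² + 76212.1086)/76212.1086 = 9660.9241·89522.3455/76212.1086 = 11348.178144; SD = √(9660.9241·89522.3455/76212.1086) = 106.5278.

106.5278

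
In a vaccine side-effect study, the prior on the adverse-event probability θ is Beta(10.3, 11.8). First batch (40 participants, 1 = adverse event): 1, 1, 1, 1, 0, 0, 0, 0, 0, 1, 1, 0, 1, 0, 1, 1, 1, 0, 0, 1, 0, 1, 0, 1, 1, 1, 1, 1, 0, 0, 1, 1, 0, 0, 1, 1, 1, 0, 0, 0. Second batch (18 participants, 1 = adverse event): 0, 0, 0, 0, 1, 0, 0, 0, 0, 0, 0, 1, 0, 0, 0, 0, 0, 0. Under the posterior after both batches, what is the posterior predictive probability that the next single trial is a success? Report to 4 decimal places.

The Beta prior is conjugate to a Binomial/Bernoulli likelihood; the update adds successes to α and failures to β.
After batch 1: Beta(10.3+22, 11.8+18) = Beta(32.3, 29.8).
After batch 2: Beta(32.3+2, 29.8+16) = Beta(34.3, 45.8).
For a single future Bernoulli trial, P(success | data) = α/(α+β) = 0.4282.

0.4282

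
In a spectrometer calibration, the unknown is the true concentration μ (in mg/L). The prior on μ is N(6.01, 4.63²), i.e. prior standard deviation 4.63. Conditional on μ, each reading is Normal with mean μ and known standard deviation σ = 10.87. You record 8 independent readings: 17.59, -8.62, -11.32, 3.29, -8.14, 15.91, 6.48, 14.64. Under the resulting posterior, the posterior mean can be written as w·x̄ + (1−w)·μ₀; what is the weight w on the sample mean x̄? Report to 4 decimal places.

0.5921

For Normal data with known variance σ², a Normal(μ₀, σ₀²) prior on μ is conjugate. Posterior precision = 1/σ₀² + n/σ²; posterior mean is the precision-weighted average of μ₀ and x̄.
σ₀² = 4.63² = 21.4369, σ² = 10.87² = 118.1569. Prior precision 1/σ₀² = 1/21.4369; data precision n/σ² = 8/118.1569.
w = (n/σ²)/(1/σ₀² + n/σ²) = n·σ₀²/(σ² + n·σ₀²) = 8·21.4369/(118.1569 + 8·21.4369) = 171.4952/289.6521 = 0.5921.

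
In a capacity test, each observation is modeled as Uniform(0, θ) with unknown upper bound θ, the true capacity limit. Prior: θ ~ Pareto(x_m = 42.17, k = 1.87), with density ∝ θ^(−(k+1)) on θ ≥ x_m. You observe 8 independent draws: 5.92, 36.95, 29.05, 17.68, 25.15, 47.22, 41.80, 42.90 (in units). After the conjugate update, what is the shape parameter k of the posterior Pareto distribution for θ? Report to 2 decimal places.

A Pareto(scale x_m, shape k) prior on the upper bound θ of Uniform(0, θ) is conjugate: posterior is Pareto(max(x_m, max xᵢ), k + n).
Sample maximum = 47.22; prior scale x_m = 42.17 → posterior scale = max = 47.22.
Posterior shape = 1.87 + 8 = 9.87.
Posterior shape k = 9.87.

9.87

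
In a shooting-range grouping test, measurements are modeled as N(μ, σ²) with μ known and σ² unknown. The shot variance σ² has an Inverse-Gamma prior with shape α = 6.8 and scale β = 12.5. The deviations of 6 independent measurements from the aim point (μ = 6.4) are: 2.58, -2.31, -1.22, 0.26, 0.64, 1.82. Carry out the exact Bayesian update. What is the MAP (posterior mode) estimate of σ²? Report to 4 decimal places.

With known mean μ and an Inverse-Gamma(α, β) prior on σ², the Normal likelihood is conjugate: posterior is Inv-Gamma(α + n/2, β + Σ(xᵢ−μ)²/2).
Σ(xᵢ−μ)² = (2.58)² + (-2.31)² + (-1.22)² + (0.26)² + (0.64)² + (1.82)² = 17.2705.
Posterior: Inv-Gamma(6.8 + 6/2, 12.5 + 17.2705/2) = Inv-Gamma(9.80, 21.13525).
Mode = β/(α+1) = 21.13525/10.80 = 1.9570.

1.9570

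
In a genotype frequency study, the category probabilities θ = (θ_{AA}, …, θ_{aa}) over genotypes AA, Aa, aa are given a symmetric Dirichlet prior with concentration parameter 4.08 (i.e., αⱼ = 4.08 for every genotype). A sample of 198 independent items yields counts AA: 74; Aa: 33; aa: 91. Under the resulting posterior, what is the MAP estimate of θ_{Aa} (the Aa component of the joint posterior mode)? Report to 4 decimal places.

The Dirichlet prior is conjugate to the Multinomial likelihood: each posterior αⱼ = prior αⱼ + observed count nⱼ.
Posterior concentration: (78.08, 37.08, 95.08), total = 210.24.
Joint mode component: (α_{Aa}−1)/(Σα−K) = 36.08/207.24 = 0.1741.

0.1741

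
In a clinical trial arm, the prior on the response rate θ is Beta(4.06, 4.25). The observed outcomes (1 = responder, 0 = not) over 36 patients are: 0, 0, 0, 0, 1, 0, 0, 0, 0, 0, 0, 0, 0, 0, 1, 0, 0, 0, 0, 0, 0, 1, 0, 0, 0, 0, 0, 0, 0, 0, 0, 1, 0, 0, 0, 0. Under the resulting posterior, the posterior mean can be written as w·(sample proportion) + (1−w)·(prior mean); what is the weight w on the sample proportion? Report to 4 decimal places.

The Beta prior is conjugate to a Binomial/Bernoulli likelihood; the update adds successes to α and failures to β.
Posterior mean = (α₀+k)/(α₀+β₀+n) = [n/(α₀+β₀+n)]·(k/n) + [(α₀+β₀)/(α₀+β₀+n)]·α₀/(α₀+β₀), so only n and the prior enter the weight.
The weight on the data is w = n/(α₀+β₀+n) = 36/(4.06+4.25+36) = 36/44.31 = 0.8125.

0.8125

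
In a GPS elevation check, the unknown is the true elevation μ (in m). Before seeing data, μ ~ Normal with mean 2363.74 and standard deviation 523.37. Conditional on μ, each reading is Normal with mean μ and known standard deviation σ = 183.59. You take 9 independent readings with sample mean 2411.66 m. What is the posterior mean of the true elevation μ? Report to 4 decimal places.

For Normal data with known variance σ², a Normal(μ₀, σ₀²) prior on μ is conjugate. Posterior precision = 1/σ₀² + n/σ²; posterior mean is the precision-weighted average of μ₀ and x̄.
n·x̄ = 9·2411.66 = 21704.94.
σ₀² = 523.37² = 273916.1569, σ² = 183.59² = 33705.2881; σ² + n·σ₀² = 33705.2881 + 9·273916.1569 = 2498950.7002.
Posterior mean = (μ₀/σ₀² + n·x̄/σ²)/(1/σ₀² + n/σ²) = (σ²·μ₀ + σ₀²·n·x̄)/(σ² + n·σ₀²) = (33705.2881·2363.74 + 273916.1569·21704.94)/2498950.7002 = 6025004288.23858/2498950.7002 = 2411.0137.

2411.0137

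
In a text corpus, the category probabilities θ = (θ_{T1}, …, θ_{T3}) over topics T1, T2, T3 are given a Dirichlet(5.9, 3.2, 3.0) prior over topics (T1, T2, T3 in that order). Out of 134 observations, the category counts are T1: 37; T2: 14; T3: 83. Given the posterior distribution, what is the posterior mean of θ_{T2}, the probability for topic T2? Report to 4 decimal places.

0.1177

The Dirichlet prior is conjugate to the Multinomial likelihood: each posterior αⱼ = prior αⱼ + observed count nⱼ.
Posterior concentration: (42.9, 17.2, 86.0), total = 146.1.
E[θ_{T2}|data] = α_{T2}/Σα = 17.2/146.1 = 0.1177.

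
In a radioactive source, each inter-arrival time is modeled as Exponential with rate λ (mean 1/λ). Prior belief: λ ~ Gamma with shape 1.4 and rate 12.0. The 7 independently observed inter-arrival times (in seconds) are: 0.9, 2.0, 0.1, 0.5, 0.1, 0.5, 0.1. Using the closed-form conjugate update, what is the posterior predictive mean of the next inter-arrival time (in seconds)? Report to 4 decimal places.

2.1892

With a Gamma(shape α, rate β) prior on the exponential rate λ, the posterior after n observations with total T = Σxᵢ is Gamma(α+n, β+T).
Sum of observations T = 4.2 seconds; n = 7.
Posterior: Gamma(1.4+7, 12.0+4.2) = Gamma(8.4, 16.2).
The predictive distribution for the next observation is Lomax; its mean is β/(α−1) = 16.2/7.4 = 2.1892.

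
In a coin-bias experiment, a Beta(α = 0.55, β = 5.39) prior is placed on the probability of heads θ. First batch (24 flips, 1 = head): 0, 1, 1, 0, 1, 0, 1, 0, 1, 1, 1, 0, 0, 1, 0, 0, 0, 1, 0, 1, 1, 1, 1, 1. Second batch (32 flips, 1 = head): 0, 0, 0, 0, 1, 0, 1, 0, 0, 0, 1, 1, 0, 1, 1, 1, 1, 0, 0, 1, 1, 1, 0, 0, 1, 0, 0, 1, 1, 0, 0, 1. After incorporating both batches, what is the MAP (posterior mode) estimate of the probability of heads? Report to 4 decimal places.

0.4763

The Beta prior is conjugate to a Binomial/Bernoulli likelihood; the update adds successes to α and failures to β.
After batch 1: Beta(0.55+14, 5.39+10) = Beta(14.55, 15.39).
After batch 2: Beta(14.55+15, 15.39+17) = Beta(29.55, 32.39).
Mode of Beta(a,b) for a,b>1 is (a−1)/(a+b−2) = 28.55/59.94 = 0.4763.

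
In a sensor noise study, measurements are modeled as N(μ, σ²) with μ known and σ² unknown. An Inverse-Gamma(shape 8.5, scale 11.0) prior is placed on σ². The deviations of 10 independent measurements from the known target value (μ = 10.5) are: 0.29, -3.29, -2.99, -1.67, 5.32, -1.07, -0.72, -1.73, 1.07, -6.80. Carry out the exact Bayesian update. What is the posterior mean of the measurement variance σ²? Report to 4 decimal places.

With known mean μ and an Inverse-Gamma(α, β) prior on σ², the Normal likelihood is conjugate: posterior is Inv-Gamma(α + n/2, β + Σ(xᵢ−μ)²/2).
Σ(xᵢ−μ)² = (0.29)² + (-3.29)² + (-2.99)² + (-1.67)² + (5.32)² + (-1.07)² + (-0.72)² + (-1.73)² + (1.07)² + (-6.80)² = 102.9807.
Posterior: Inv-Gamma(8.5 + 10/2, 11.0 + 102.9807/2) = Inv-Gamma(13.50, 62.49035).
E[σ²|data] = β/(α−1) = 62.49035/12.50 = 4.9992.

4.9992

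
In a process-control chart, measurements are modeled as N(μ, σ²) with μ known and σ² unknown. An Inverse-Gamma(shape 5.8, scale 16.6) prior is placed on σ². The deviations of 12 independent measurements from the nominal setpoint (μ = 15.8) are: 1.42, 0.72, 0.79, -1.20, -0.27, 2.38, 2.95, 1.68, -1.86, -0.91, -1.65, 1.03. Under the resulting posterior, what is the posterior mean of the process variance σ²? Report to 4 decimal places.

With known mean μ and an Inverse-Gamma(α, β) prior on σ², the Normal likelihood is conjugate: posterior is Inv-Gamma(α + n/2, β + Σ(xᵢ−μ)²/2).
Σ(xᵢ−μ)² = (1.42)² + (0.72)² + (0.79)² + (-1.20)² + (-0.27)² + (2.38)² + (2.95)² + (1.68)² + (-1.86)² + (-0.91)² + (-1.65)² + (1.03)² = 29.9322.
Posterior: Inv-Gamma(5.8 + 12/2, 16.6 + 29.9322/2) = Inv-Gamma(11.80, 31.56610).
E[σ²|data] = β/(α−1) = 31.56610/10.80 = 2.9228.

2.9228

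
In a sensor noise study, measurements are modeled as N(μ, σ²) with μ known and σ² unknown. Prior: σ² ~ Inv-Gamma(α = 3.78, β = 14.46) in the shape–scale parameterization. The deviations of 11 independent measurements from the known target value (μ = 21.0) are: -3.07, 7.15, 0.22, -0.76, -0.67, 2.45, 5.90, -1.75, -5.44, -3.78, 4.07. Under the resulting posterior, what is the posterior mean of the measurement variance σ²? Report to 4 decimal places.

With known mean μ and an Inverse-Gamma(α, β) prior on σ², the Normal likelihood is conjugate: posterior is Inv-Gamma(α + n/2, β + Σ(xᵢ−μ)²/2).
Σ(xᵢ−μ)² = (-3.07)² + (7.15)² + (0.22)² + (-0.76)² + (-0.67)² + (2.45)² + (5.90)² + (-1.75)² + (-5.44)² + (-3.78)² + (4.07)² = 165.9442.
Posterior: Inv-Gamma(3.78 + 11/2, 14.46 + 165.9442/2) = Inv-Gamma(9.28, 97.43210).
E[σ²|data] = β/(α−1) = 97.43210/8.28 = 11.7672.

11.7672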